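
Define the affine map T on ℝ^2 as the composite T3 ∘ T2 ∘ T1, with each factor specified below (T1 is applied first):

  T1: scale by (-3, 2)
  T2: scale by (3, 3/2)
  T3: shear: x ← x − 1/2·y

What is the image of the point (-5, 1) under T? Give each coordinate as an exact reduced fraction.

T(p) = (87/2, 3)

T1 scale by (-3, 2): (-5, 1) → (15, 2)
T2 scale by (3, 3/2): (15, 2) → (45, 3)
T3 shear: x ← x − 1/2·y: (45, 3) → (87/2, 3)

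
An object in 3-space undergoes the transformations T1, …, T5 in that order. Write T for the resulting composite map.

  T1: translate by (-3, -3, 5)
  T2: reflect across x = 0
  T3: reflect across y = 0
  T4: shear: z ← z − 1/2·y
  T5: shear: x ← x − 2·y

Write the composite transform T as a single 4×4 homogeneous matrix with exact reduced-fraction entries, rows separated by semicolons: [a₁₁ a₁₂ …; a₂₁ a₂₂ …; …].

T1 = [1 0 0 -3; 0 1 0 -3; 0 0 1 5; 0 0 0 1]
T2·T1 = [-1 0 0 3; 0 1 0 -3; 0 0 1 5; 0 0 0 1]
T3·…·T1 = [-1 0 0 3; 0 -1 0 3; 0 0 1 5; 0 0 0 1]
T4·…·T1 = [-1 0 0 3; 0 -1 0 3; 0 1/2 1 7/2; 0 0 0 1]
T5·…·T1 = [-1 2 0 -3; 0 -1 0 3; 0 1/2 1 7/2; 0 0 0 1]

T = [-1 2 0 -3; 0 -1 0 3; 0 1/2 1 7/2; 0 0 0 1]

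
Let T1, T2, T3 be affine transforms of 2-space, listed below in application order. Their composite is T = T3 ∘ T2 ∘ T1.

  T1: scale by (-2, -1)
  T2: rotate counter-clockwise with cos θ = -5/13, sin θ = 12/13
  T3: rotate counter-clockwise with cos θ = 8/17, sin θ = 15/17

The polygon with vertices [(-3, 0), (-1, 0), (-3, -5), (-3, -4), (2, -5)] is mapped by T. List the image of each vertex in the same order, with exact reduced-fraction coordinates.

T1 scale by (-2, -1): (-3, 0) → (6, 0); (-1, 0) → (2, 0); (-3, -5) → (6, 5); (-3, -4) → (6, 4); (2, -5) → (-4, 5)
T2 rotate counter-clockwise with cos θ = -5/13, sin θ = 12/13: (6, 0) → (-30/13, 72/13); (2, 0) → (-10/13, 24/13); (6, 5) → (-90/13, 47/13); (6, 4) → (-6, 4); (-4, 5) → (-40/13, -73/13)
T3 rotate counter-clockwise with cos θ = 8/17, sin θ = 15/17: (-30/13, 72/13) → (-1320/221, 126/221); (-10/13, 24/13) → (-440/221, 42/221); (-90/13, 47/13) → (-1425/221, -974/221); (-6, 4) → (-108/17, -58/17); (-40/13, -73/13) → (775/221, -1184/221)

image vertices: (-1320/221, 126/221), (-440/221, 42/221), (-1425/221, -974/221), (-108/17, -58/17), (775/221, -1184/221)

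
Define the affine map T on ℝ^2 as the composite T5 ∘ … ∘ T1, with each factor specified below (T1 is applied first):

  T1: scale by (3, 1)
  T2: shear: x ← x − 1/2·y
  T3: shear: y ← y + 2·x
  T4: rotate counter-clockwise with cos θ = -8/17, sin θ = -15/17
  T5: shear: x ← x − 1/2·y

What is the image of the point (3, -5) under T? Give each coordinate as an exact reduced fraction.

T(p) = (1345/68, -633/34)

T1 scale by (3, 1): (3, -5) → (9, -5)
T2 shear: x ← x − 1/2·y: (9, -5) → (23/2, -5)
T3 shear: y ← y + 2·x: (23/2, -5) → (23/2, 18)
T4 rotate counter-clockwise with cos θ = -8/17, sin θ = -15/17: (23/2, 18) → (178/17, -633/34)
T5 shear: x ← x − 1/2·y: (178/17, -633/34) → (1345/68, -633/34)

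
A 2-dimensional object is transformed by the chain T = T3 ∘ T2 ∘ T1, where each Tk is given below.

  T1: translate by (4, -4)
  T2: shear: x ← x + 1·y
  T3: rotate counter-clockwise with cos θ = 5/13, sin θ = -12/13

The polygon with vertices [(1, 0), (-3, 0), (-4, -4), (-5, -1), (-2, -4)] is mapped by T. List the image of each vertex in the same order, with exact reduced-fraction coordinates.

image vertices: (-43/13, -32/13), (-63/13, 16/13), (-136/13, 56/13), (-90/13, 47/13), (-126/13, 32/13)

T1 translate by (4, -4): (1, 0) → (5, -4); (-3, 0) → (1, -4); (-4, -4) → (0, -8); (-5, -1) → (-1, -5); (-2, -4) → (2, -8)
T2 shear: x ← x + 1·y: (5, -4) → (1, -4); (1, -4) → (-3, -4); (0, -8) → (-8, -8); (-1, -5) → (-6, -5); (2, -8) → (-6, -8)
T3 rotate counter-clockwise with cos θ = 5/13, sin θ = -12/13: (1, -4) → (-43/13, -32/13); (-3, -4) → (-63/13, 16/13); (-8, -8) → (-136/13, 56/13); (-6, -5) → (-90/13, 47/13); (-6, -8) → (-126/13, 32/13)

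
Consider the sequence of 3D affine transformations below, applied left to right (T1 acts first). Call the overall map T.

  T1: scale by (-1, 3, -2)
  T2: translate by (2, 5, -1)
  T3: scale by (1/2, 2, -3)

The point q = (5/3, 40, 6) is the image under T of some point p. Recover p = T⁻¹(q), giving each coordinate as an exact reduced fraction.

T1 = [-1 0 0 0; 0 3 0 0; 0 0 -2 0; 0 0 0 1]
T2·T1 = [-1 0 0 2; 0 3 0 5; 0 0 -2 -1; 0 0 0 1]
T3·…·T1 = [-1/2 0 0 1; 0 6 0 10; 0 0 6 3; 0 0 0 1]
det M = -18; M⁻¹ = [-2 0 0 2; 0 1/6 0 -5/3; 0 0 1/6 -1/2; 0 0 0 1]
M⁻¹ · (5/3, 40, 6)ᵀ = (-4/3, 5, 1/2)ᵀ

p = (-4/3, 5, 1/2)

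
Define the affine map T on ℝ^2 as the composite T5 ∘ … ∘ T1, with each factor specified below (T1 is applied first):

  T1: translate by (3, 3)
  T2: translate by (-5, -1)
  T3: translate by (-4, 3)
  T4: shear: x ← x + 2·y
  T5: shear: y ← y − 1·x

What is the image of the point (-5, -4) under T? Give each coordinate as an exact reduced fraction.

T(p) = (-9, 10)

T1 translate by (3, 3): (-5, -4) → (-2, -1)
T2 translate by (-5, -1): (-2, -1) → (-7, -2)
T3 translate by (-4, 3): (-7, -2) → (-11, 1)
T4 shear: x ← x + 2·y: (-11, 1) → (-9, 1)
T5 shear: y ← y − 1·x: (-9, 1) → (-9, 10)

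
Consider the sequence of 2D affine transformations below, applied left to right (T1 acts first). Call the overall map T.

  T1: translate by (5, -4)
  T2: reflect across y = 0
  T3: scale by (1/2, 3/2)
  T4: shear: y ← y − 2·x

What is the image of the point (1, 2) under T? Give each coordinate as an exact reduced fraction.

T(p) = (3, -3)

T1 translate by (5, -4): (1, 2) → (6, -2)
T2 reflect across y = 0: (6, -2) → (6, 2)
T3 scale by (1/2, 3/2): (6, 2) → (3, 3)
T4 shear: y ← y − 2·x: (3, 3) → (3, -3)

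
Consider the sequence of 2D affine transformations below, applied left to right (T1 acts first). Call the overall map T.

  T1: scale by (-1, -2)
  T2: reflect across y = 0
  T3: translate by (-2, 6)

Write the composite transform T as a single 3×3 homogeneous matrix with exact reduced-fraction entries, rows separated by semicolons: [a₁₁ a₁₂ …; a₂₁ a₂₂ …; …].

T1 = [-1 0 0; 0 -2 0; 0 0 1]
T2·T1 = [-1 0 0; 0 2 0; 0 0 1]
T3·…·T1 = [-1 0 -2; 0 2 6; 0 0 1]

T = [-1 0 -2; 0 2 6; 0 0 1]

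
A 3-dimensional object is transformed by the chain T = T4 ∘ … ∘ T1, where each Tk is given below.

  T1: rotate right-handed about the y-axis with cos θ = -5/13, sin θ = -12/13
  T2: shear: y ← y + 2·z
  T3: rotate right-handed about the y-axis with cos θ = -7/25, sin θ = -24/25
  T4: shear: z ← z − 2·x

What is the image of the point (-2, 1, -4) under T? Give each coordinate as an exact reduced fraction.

T1 rotate right-handed about the y-axis with cos θ = -5/13, sin θ = -12/13: (-2, 1, -4) → (58/13, 1, -4/13)
T2 shear: y ← y + 2·z: (58/13, 1, -4/13) → (58/13, 5/13, -4/13)
T3 rotate right-handed about the y-axis with cos θ = -7/25, sin θ = -24/25: (58/13, 5/13, -4/13) → (-62/65, 5/13, 284/65)
T4 shear: z ← z − 2·x: (-62/65, 5/13, 284/65) → (-62/65, 5/13, 408/65)

T(p) = (-62/65, 5/13, 408/65)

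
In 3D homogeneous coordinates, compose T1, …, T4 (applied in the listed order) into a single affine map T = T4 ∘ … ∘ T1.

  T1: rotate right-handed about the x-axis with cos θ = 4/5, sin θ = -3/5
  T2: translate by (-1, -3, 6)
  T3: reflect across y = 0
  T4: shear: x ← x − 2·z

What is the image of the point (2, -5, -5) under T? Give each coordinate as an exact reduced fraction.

T(p) = (-9, 10, 5)

T1 rotate right-handed about the x-axis with cos θ = 4/5, sin θ = -3/5: (2, -5, -5) → (2, -7, -1)
T2 translate by (-1, -3, 6): (2, -7, -1) → (1, -10, 5)
T3 reflect across y = 0: (1, -10, 5) → (1, 10, 5)
T4 shear: x ← x − 2·z: (1, 10, 5) → (-9, 10, 5)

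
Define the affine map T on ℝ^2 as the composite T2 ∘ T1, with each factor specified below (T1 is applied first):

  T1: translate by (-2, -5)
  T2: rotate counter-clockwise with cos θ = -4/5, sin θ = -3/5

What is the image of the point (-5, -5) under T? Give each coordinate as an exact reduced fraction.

T(p) = (-2/5, 61/5)

T1 translate by (-2, -5): (-5, -5) → (-7, -10)
T2 rotate counter-clockwise with cos θ = -4/5, sin θ = -3/5: (-7, -10) → (-2/5, 61/5)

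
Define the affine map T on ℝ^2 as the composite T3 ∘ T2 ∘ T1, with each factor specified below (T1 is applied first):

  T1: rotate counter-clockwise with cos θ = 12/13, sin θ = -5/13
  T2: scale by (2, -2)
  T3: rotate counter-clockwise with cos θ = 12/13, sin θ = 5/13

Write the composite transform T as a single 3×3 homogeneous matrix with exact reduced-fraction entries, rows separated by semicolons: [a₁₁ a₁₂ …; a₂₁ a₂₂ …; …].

T1 = [12/13 5/13 0; -5/13 12/13 0; 0 0 1]
T2·T1 = [24/13 10/13 0; 10/13 -24/13 0; 0 0 1]
T3·…·T1 = [238/169 240/169 0; 240/169 -238/169 0; 0 0 1]

T = [238/169 240/169 0; 240/169 -238/169 0; 0 0 1]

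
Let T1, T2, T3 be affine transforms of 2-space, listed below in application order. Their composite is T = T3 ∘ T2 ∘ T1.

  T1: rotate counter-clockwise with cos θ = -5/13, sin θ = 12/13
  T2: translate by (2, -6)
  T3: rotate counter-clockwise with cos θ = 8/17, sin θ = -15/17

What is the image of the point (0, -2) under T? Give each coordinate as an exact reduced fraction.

T1 rotate counter-clockwise with cos θ = -5/13, sin θ = 12/13: (0, -2) → (24/13, 10/13)
T2 translate by (2, -6): (24/13, 10/13) → (50/13, -68/13)
T3 rotate counter-clockwise with cos θ = 8/17, sin θ = -15/17: (50/13, -68/13) → (-620/221, -1294/221)

T(p) = (-620/221, -1294/221)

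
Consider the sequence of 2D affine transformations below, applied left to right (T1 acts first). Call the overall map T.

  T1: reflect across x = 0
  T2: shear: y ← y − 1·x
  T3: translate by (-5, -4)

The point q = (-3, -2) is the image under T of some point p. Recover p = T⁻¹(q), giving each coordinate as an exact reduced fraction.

T1 = [-1 0 0; 0 1 0; 0 0 1]
T2·T1 = [-1 0 0; 1 1 0; 0 0 1]
T3·…·T1 = [-1 0 -5; 1 1 -4; 0 0 1]
det M = -1; M⁻¹ = [-1 0 -5; 1 1 9; 0 0 1]
M⁻¹ · (-3, -2)ᵀ = (-2, 4)ᵀ

p = (-2, 4)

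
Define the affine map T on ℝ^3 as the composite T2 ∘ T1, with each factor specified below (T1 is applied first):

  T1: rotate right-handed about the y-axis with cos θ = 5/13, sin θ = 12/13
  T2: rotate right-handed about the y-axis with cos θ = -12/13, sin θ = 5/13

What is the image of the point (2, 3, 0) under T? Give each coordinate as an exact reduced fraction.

T1 rotate right-handed about the y-axis with cos θ = 5/13, sin θ = 12/13: (2, 3, 0) → (10/13, 3, -24/13)
T2 rotate right-handed about the y-axis with cos θ = -12/13, sin θ = 5/13: (10/13, 3, -24/13) → (-240/169, 3, 238/169)

T(p) = (-240/169, 3, 238/169)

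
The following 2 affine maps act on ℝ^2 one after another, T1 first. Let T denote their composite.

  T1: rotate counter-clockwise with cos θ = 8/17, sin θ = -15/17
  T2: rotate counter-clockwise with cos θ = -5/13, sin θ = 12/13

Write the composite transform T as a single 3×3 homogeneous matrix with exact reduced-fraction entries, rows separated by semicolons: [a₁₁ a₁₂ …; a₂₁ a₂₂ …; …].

T = [140/221 -171/221 0; 171/221 140/221 0; 0 0 1]

T1 = [8/17 15/17 0; -15/17 8/17 0; 0 0 1]
T2·T1 = [140/221 -171/221 0; 171/221 140/221 0; 0 0 1]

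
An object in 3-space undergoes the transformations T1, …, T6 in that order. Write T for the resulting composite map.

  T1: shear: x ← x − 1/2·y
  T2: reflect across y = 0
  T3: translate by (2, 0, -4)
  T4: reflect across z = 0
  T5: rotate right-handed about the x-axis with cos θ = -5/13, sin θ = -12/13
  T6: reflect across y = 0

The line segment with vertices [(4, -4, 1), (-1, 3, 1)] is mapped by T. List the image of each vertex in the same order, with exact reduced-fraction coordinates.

T1 shear: x ← x − 1/2·y: (4, -4, 1) → (6, -4, 1); (-1, 3, 1) → (-5/2, 3, 1)
T2 reflect across y = 0: (6, -4, 1) → (6, 4, 1); (-5/2, 3, 1) → (-5/2, -3, 1)
T3 translate by (2, 0, -4): (6, 4, 1) → (8, 4, -3); (-5/2, -3, 1) → (-1/2, -3, -3)
T4 reflect across z = 0: (8, 4, -3) → (8, 4, 3); (-1/2, -3, -3) → (-1/2, -3, 3)
T5 rotate right-handed about the x-axis with cos θ = -5/13, sin θ = -12/13: (8, 4, 3) → (8, 16/13, -63/13); (-1/2, -3, 3) → (-1/2, 51/13, 21/13)
T6 reflect across y = 0: (8, 16/13, -63/13) → (8, -16/13, -63/13); (-1/2, 51/13, 21/13) → (-1/2, -51/13, 21/13)

image vertices: (8, -16/13, -63/13), (-1/2, -51/13, 21/13)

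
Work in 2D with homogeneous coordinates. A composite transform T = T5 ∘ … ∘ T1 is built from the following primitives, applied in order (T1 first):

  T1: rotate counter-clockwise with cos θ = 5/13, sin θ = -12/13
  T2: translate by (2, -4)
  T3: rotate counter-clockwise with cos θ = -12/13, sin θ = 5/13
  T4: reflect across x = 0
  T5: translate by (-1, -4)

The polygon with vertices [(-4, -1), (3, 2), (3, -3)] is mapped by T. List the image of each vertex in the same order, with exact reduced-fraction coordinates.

T1 rotate counter-clockwise with cos θ = 5/13, sin θ = -12/13: (-4, -1) → (-32/13, 43/13); (3, 2) → (3, -2); (3, -3) → (-21/13, -51/13)
T2 translate by (2, -4): (-32/13, 43/13) → (-6/13, -9/13); (3, -2) → (5, -6); (-21/13, -51/13) → (5/13, -103/13)
T3 rotate counter-clockwise with cos θ = -12/13, sin θ = 5/13: (-6/13, -9/13) → (9/13, 6/13); (5, -6) → (-30/13, 97/13); (5/13, -103/13) → (35/13, 97/13)
T4 reflect across x = 0: (9/13, 6/13) → (-9/13, 6/13); (-30/13, 97/13) → (30/13, 97/13); (35/13, 97/13) → (-35/13, 97/13)
T5 translate by (-1, -4): (-9/13, 6/13) → (-22/13, -46/13); (30/13, 97/13) → (17/13, 45/13); (-35/13, 97/13) → (-48/13, 45/13)

image vertices: (-22/13, -46/13), (17/13, 45/13), (-48/13, 45/13)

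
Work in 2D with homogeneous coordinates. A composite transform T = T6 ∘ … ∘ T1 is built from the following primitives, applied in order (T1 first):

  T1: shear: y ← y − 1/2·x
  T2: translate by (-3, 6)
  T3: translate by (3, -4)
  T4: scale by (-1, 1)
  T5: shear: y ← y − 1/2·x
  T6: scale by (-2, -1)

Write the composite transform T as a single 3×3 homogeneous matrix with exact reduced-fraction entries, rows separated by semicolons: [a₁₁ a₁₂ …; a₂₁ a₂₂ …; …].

T = [2 0 0; 0 -1 -2; 0 0 1]

T1 = [1 0 0; -1/2 1 0; 0 0 1]
T2·T1 = [1 0 -3; -1/2 1 6; 0 0 1]
T3·…·T1 = [1 0 0; -1/2 1 2; 0 0 1]
T4·…·T1 = [-1 0 0; -1/2 1 2; 0 0 1]
T5·…·T1 = [-1 0 0; 0 1 2; 0 0 1]
T6·…·T1 = [2 0 0; 0 -1 -2; 0 0 1]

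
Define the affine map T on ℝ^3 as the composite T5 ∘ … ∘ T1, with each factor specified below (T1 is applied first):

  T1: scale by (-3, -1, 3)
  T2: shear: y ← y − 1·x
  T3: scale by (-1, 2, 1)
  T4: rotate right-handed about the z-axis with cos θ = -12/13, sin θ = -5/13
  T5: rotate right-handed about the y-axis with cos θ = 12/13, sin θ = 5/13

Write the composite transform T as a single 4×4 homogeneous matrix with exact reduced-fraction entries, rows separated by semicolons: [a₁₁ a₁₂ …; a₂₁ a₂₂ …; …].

T = [-72/169 -120/169 15/13 0; -87/13 24/13 0 0; 30/169 50/169 36/13 0; 0 0 0 1]

T1 = [-3 0 0 0; 0 -1 0 0; 0 0 3 0; 0 0 0 1]
T2·T1 = [-3 0 0 0; 3 -1 0 0; 0 0 3 0; 0 0 0 1]
T3·…·T1 = [3 0 0 0; 6 -2 0 0; 0 0 3 0; 0 0 0 1]
T4·…·T1 = [-6/13 -10/13 0 0; -87/13 24/13 0 0; 0 0 3 0; 0 0 0 1]
T5·…·T1 = [-72/169 -120/169 15/13 0; -87/13 24/13 0 0; 30/169 50/169 36/13 0; 0 0 0 1]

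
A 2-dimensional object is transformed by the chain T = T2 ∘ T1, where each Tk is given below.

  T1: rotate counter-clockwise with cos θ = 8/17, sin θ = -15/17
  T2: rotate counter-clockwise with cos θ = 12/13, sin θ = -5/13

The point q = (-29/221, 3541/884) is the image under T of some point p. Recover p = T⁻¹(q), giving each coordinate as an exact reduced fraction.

T1 = [8/17 15/17 0; -15/17 8/17 0; 0 0 1]
T2·T1 = [21/221 220/221 0; -220/221 21/221 0; 0 0 1]
det M = 1; M⁻¹ = [21/221 -220/221 0; 220/221 21/221 0; 0 0 1]
M⁻¹ · (-29/221, 3541/884)ᵀ = (-4, 1/4)ᵀ

p = (-4, 1/4)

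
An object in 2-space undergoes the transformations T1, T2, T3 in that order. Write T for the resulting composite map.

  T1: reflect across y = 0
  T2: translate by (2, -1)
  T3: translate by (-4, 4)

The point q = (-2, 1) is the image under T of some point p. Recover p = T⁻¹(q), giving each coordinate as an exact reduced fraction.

p = (0, 2)

T1 = [1 0 0; 0 -1 0; 0 0 1]
T2·T1 = [1 0 2; 0 -1 -1; 0 0 1]
T3·…·T1 = [1 0 -2; 0 -1 3; 0 0 1]
det M = -1; M⁻¹ = [1 0 2; 0 -1 3; 0 0 1]
M⁻¹ · (-2, 1)ᵀ = (0, 2)ᵀ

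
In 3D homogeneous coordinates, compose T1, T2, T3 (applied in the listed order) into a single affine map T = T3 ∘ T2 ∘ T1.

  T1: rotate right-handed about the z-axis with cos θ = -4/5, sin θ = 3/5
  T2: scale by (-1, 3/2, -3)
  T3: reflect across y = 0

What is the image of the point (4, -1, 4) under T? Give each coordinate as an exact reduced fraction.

T(p) = (13/5, -24/5, -12)

T1 rotate right-handed about the z-axis with cos θ = -4/5, sin θ = 3/5: (4, -1, 4) → (-13/5, 16/5, 4)
T2 scale by (-1, 3/2, -3): (-13/5, 16/5, 4) → (13/5, 24/5, -12)
T3 reflect across y = 0: (13/5, 24/5, -12) → (13/5, -24/5, -12)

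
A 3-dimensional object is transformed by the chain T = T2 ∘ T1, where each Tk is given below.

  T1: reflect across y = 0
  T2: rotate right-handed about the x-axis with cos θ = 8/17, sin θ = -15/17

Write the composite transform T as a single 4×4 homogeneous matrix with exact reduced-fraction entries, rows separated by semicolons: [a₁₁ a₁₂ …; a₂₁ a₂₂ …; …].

T1 = [1 0 0 0; 0 -1 0 0; 0 0 1 0; 0 0 0 1]
T2·T1 = [1 0 0 0; 0 -8/17 15/17 0; 0 15/17 8/17 0; 0 0 0 1]

T = [1 0 0 0; 0 -8/17 15/17 0; 0 15/17 8/17 0; 0 0 0 1]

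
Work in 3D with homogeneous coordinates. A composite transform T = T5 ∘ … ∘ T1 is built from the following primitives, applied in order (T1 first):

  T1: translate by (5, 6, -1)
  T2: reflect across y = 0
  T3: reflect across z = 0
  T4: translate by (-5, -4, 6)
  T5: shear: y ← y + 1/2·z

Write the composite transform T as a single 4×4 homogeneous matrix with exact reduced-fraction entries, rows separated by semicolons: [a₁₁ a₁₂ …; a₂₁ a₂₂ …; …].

T = [1 0 0 0; 0 -1 -1/2 -13/2; 0 0 -1 7; 0 0 0 1]

T1 = [1 0 0 5; 0 1 0 6; 0 0 1 -1; 0 0 0 1]
T2·T1 = [1 0 0 5; 0 -1 0 -6; 0 0 1 -1; 0 0 0 1]
T3·…·T1 = [1 0 0 5; 0 -1 0 -6; 0 0 -1 1; 0 0 0 1]
T4·…·T1 = [1 0 0 0; 0 -1 0 -10; 0 0 -1 7; 0 0 0 1]
T5·…·T1 = [1 0 0 0; 0 -1 -1/2 -13/2; 0 0 -1 7; 0 0 0 1]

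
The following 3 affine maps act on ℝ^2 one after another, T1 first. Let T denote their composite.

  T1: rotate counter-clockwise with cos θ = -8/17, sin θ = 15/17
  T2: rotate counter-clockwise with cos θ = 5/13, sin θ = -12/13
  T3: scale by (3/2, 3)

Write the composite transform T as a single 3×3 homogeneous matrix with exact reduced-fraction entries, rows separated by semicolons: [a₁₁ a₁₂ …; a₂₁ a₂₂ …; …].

T1 = [-8/17 -15/17 0; 15/17 -8/17 0; 0 0 1]
T2·T1 = [140/221 -171/221 0; 171/221 140/221 0; 0 0 1]
T3·…·T1 = [210/221 -513/442 0; 513/221 420/221 0; 0 0 1]

T = [210/221 -513/442 0; 513/221 420/221 0; 0 0 1]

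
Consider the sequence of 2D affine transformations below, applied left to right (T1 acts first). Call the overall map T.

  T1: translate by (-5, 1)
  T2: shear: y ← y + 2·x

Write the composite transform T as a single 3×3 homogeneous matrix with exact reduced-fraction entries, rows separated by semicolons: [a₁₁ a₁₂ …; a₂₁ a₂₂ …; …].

T1 = [1 0 -5; 0 1 1; 0 0 1]
T2·T1 = [1 0 -5; 2 1 -9; 0 0 1]

T = [1 0 -5; 2 1 -9; 0 0 1]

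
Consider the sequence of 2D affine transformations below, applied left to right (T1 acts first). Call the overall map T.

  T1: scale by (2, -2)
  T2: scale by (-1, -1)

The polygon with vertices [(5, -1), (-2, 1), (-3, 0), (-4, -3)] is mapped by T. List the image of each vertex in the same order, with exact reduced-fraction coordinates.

T1 scale by (2, -2): (5, -1) → (10, 2); (-2, 1) → (-4, -2); (-3, 0) → (-6, 0); (-4, -3) → (-8, 6)
T2 scale by (-1, -1): (10, 2) → (-10, -2); (-4, -2) → (4, 2); (-6, 0) → (6, 0); (-8, 6) → (8, -6)

image vertices: (-10, -2), (4, 2), (6, 0), (8, -6)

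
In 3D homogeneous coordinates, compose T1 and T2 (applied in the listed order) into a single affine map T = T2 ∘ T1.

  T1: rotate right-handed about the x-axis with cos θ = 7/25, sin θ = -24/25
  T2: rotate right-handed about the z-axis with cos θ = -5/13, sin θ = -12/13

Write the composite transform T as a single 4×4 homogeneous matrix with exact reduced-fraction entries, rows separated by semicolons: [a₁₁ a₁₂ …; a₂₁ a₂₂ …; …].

T = [-5/13 84/325 288/325 0; -12/13 -7/65 -24/65 0; 0 -24/25 7/25 0; 0 0 0 1]

T1 = [1 0 0 0; 0 7/25 24/25 0; 0 -24/25 7/25 0; 0 0 0 1]
T2·T1 = [-5/13 84/325 288/325 0; -12/13 -7/65 -24/65 0; 0 -24/25 7/25 0; 0 0 0 1]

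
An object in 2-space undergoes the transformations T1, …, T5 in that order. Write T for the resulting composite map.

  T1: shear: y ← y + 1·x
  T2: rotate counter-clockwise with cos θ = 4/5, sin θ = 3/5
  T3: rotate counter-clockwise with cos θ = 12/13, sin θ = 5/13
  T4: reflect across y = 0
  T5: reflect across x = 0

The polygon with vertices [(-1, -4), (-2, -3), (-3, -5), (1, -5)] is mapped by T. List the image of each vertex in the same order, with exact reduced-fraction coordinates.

image vertices: (-19/5, 17/5), (-214/65, 277/65), (-349/65, 432/65), (-257/65, 76/65)

T1 shear: y ← y + 1·x: (-1, -4) → (-1, -5); (-2, -3) → (-2, -5); (-3, -5) → (-3, -8); (1, -5) → (1, -4)
T2 rotate counter-clockwise with cos θ = 4/5, sin θ = 3/5: (-1, -5) → (11/5, -23/5); (-2, -5) → (7/5, -26/5); (-3, -8) → (12/5, -41/5); (1, -4) → (16/5, -13/5)
T3 rotate counter-clockwise with cos θ = 12/13, sin θ = 5/13: (11/5, -23/5) → (19/5, -17/5); (7/5, -26/5) → (214/65, -277/65); (12/5, -41/5) → (349/65, -432/65); (16/5, -13/5) → (257/65, -76/65)
T4 reflect across y = 0: (19/5, -17/5) → (19/5, 17/5); (214/65, -277/65) → (214/65, 277/65); (349/65, -432/65) → (349/65, 432/65); (257/65, -76/65) → (257/65, 76/65)
T5 reflect across x = 0: (19/5, 17/5) → (-19/5, 17/5); (214/65, 277/65) → (-214/65, 277/65); (349/65, 432/65) → (-349/65, 432/65); (257/65, 76/65) → (-257/65, 76/65)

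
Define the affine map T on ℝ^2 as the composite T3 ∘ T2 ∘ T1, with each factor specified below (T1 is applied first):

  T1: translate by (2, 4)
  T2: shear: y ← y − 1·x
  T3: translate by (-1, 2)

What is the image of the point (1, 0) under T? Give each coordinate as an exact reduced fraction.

T(p) = (2, 3)

T1 translate by (2, 4): (1, 0) → (3, 4)
T2 shear: y ← y − 1·x: (3, 4) → (3, 1)
T3 translate by (-1, 2): (3, 1) → (2, 3)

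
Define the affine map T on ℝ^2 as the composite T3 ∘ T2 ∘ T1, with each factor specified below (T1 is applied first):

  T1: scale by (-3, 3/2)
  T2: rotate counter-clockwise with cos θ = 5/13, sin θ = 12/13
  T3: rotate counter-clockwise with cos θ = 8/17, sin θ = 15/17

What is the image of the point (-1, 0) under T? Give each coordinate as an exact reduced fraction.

T1 scale by (-3, 3/2): (-1, 0) → (3, 0)
T2 rotate counter-clockwise with cos θ = 5/13, sin θ = 12/13: (3, 0) → (15/13, 36/13)
T3 rotate counter-clockwise with cos θ = 8/17, sin θ = 15/17: (15/13, 36/13) → (-420/221, 513/221)

T(p) = (-420/221, 513/221)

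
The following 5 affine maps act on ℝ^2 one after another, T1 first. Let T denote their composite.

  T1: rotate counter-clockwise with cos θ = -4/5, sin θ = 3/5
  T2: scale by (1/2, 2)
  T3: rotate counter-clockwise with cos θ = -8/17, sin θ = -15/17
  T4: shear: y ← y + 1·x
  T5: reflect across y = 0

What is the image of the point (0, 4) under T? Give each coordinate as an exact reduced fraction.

T(p) = (-432/85, 86/85)

T1 rotate counter-clockwise with cos θ = -4/5, sin θ = 3/5: (0, 4) → (-12/5, -16/5)
T2 scale by (1/2, 2): (-12/5, -16/5) → (-6/5, -32/5)
T3 rotate counter-clockwise with cos θ = -8/17, sin θ = -15/17: (-6/5, -32/5) → (-432/85, 346/85)
T4 shear: y ← y + 1·x: (-432/85, 346/85) → (-432/85, -86/85)
T5 reflect across y = 0: (-432/85, -86/85) → (-432/85, 86/85)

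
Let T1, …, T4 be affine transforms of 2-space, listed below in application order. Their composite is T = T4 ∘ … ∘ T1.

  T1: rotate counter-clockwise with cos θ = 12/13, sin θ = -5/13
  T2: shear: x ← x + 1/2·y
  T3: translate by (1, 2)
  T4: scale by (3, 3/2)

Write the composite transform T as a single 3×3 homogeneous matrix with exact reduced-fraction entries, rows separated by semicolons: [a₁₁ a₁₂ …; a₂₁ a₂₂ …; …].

T = [57/26 33/13 3; -15/26 18/13 3; 0 0 1]

T1 = [12/13 5/13 0; -5/13 12/13 0; 0 0 1]
T2·T1 = [19/26 11/13 0; -5/13 12/13 0; 0 0 1]
T3·…·T1 = [19/26 11/13 1; -5/13 12/13 2; 0 0 1]
T4·…·T1 = [57/26 33/13 3; -15/26 18/13 3; 0 0 1]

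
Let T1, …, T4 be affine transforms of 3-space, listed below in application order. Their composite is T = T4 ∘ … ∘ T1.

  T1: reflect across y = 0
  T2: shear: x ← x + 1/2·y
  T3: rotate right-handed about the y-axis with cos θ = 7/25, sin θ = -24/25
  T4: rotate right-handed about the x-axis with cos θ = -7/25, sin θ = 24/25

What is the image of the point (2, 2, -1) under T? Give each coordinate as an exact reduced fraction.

T(p) = (31/25, -58/625, -1319/625)

T1 reflect across y = 0: (2, 2, -1) → (2, -2, -1)
T2 shear: x ← x + 1/2·y: (2, -2, -1) → (1, -2, -1)
T3 rotate right-handed about the y-axis with cos θ = 7/25, sin θ = -24/25: (1, -2, -1) → (31/25, -2, 17/25)
T4 rotate right-handed about the x-axis with cos θ = -7/25, sin θ = 24/25: (31/25, -2, 17/25) → (31/25, -58/625, -1319/625)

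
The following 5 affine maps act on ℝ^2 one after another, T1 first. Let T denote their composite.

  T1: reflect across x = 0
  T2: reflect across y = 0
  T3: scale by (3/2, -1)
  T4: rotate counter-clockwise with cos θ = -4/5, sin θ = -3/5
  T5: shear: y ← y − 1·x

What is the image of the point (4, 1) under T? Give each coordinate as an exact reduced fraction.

T1 reflect across x = 0: (4, 1) → (-4, 1)
T2 reflect across y = 0: (-4, 1) → (-4, -1)
T3 scale by (3/2, -1): (-4, -1) → (-6, 1)
T4 rotate counter-clockwise with cos θ = -4/5, sin θ = -3/5: (-6, 1) → (27/5, 14/5)
T5 shear: y ← y − 1·x: (27/5, 14/5) → (27/5, -13/5)

T(p) = (27/5, -13/5)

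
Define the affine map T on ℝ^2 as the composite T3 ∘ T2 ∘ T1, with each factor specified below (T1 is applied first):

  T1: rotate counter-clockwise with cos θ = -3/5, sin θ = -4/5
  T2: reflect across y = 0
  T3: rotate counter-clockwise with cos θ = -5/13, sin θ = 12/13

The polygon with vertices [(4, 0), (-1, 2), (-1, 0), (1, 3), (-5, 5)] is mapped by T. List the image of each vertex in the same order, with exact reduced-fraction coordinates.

image vertices: (-132/65, -224/65), (-79/65, 122/65), (33/65, 56/65), (-201/65, 43/65), (-23/13, 89/13)

T1 rotate counter-clockwise with cos θ = -3/5, sin θ = -4/5: (4, 0) → (-12/5, -16/5); (-1, 2) → (11/5, -2/5); (-1, 0) → (3/5, 4/5); (1, 3) → (9/5, -13/5); (-5, 5) → (7, 1)
T2 reflect across y = 0: (-12/5, -16/5) → (-12/5, 16/5); (11/5, -2/5) → (11/5, 2/5); (3/5, 4/5) → (3/5, -4/5); (9/5, -13/5) → (9/5, 13/5); (7, 1) → (7, -1)
T3 rotate counter-clockwise with cos θ = -5/13, sin θ = 12/13: (-12/5, 16/5) → (-132/65, -224/65); (11/5, 2/5) → (-79/65, 122/65); (3/5, -4/5) → (33/65, 56/65); (9/5, 13/5) → (-201/65, 43/65); (7, -1) → (-23/13, 89/13)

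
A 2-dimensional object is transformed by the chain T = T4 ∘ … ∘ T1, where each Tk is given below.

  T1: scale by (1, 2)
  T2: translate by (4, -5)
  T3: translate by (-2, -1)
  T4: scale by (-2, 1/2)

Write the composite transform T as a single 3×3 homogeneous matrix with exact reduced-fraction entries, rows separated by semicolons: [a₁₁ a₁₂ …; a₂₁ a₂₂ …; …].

T = [-2 0 -4; 0 1 -3; 0 0 1]

T1 = [1 0 0; 0 2 0; 0 0 1]
T2·T1 = [1 0 4; 0 2 -5; 0 0 1]
T3·…·T1 = [1 0 2; 0 2 -6; 0 0 1]
T4·…·T1 = [-2 0 -4; 0 1 -3; 0 0 1]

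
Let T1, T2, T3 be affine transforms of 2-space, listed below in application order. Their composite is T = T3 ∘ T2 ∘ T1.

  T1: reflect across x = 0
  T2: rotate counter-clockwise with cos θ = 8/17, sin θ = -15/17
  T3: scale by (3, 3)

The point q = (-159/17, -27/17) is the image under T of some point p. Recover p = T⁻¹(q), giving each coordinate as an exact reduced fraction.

T1 = [-1 0 0; 0 1 0; 0 0 1]
T2·T1 = [-8/17 15/17 0; 15/17 8/17 0; 0 0 1]
T3·…·T1 = [-24/17 45/17 0; 45/17 24/17 0; 0 0 1]
det M = -9; M⁻¹ = [-8/51 5/17 0; 5/17 8/51 0; 0 0 1]
M⁻¹ · (-159/17, -27/17)ᵀ = (1, -3)ᵀ

p = (1, -3)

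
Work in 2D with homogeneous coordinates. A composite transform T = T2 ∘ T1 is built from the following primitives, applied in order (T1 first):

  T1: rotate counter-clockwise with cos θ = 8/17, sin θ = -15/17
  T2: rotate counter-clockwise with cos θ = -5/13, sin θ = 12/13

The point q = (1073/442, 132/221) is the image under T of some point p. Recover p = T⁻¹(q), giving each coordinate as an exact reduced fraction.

p = (2, -3/2)

T1 = [8/17 15/17 0; -15/17 8/17 0; 0 0 1]
T2·T1 = [140/221 -171/221 0; 171/221 140/221 0; 0 0 1]
det M = 1; M⁻¹ = [140/221 171/221 0; -171/221 140/221 0; 0 0 1]
M⁻¹ · (1073/442, 132/221)ᵀ = (2, -3/2)ᵀ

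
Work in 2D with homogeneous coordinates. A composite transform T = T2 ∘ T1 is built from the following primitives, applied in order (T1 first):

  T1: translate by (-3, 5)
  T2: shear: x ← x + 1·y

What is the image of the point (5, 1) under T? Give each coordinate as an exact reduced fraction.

T(p) = (8, 6)

T1 translate by (-3, 5): (5, 1) → (2, 6)
T2 shear: x ← x + 1·y: (2, 6) → (8, 6)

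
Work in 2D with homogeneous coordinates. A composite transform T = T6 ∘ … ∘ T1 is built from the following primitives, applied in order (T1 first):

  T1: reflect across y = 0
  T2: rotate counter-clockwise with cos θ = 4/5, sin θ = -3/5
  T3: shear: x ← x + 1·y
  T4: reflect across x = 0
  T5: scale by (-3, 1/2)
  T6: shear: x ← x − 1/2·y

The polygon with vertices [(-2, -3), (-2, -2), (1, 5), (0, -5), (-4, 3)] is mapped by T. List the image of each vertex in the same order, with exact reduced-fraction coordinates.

image vertices: (21/2, 9/5), (13/2, 7/5), (-77/4, -23/10), (20, 2), (-15, 0)

T1 reflect across y = 0: (-2, -3) → (-2, 3); (-2, -2) → (-2, 2); (1, 5) → (1, -5); (0, -5) → (0, 5); (-4, 3) → (-4, -3)
T2 rotate counter-clockwise with cos θ = 4/5, sin θ = -3/5: (-2, 3) → (1/5, 18/5); (-2, 2) → (-2/5, 14/5); (1, -5) → (-11/5, -23/5); (0, 5) → (3, 4); (-4, -3) → (-5, 0)
T3 shear: x ← x + 1·y: (1/5, 18/5) → (19/5, 18/5); (-2/5, 14/5) → (12/5, 14/5); (-11/5, -23/5) → (-34/5, -23/5); (3, 4) → (7, 4); (-5, 0) → (-5, 0)
T4 reflect across x = 0: (19/5, 18/5) → (-19/5, 18/5); (12/5, 14/5) → (-12/5, 14/5); (-34/5, -23/5) → (34/5, -23/5); (7, 4) → (-7, 4); (-5, 0) → (5, 0)
T5 scale by (-3, 1/2): (-19/5, 18/5) → (57/5, 9/5); (-12/5, 14/5) → (36/5, 7/5); (34/5, -23/5) → (-102/5, -23/10); (-7, 4) → (21, 2); (5, 0) → (-15, 0)
T6 shear: x ← x − 1/2·y: (57/5, 9/5) → (21/2, 9/5); (36/5, 7/5) → (13/2, 7/5); (-102/5, -23/10) → (-77/4, -23/10); (21, 2) → (20, 2); (-15, 0) → (-15, 0)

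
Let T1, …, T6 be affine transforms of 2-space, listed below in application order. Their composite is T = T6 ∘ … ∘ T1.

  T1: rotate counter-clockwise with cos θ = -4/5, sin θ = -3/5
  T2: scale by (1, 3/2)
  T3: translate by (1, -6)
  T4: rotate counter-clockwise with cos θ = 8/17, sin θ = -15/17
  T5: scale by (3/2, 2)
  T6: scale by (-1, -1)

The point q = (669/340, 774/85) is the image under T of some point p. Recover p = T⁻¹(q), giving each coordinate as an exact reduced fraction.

p = (-3, 0)

T1 = [-4/5 3/5 0; -3/5 -4/5 0; 0 0 1]
T2·T1 = [-4/5 3/5 0; -9/10 -6/5 0; 0 0 1]
T3·…·T1 = [-4/5 3/5 1; -9/10 -6/5 -6; 0 0 1]
T4·…·T1 = [-199/170 -66/85 -82/17; 24/85 -93/85 -63/17; 0 0 1]
T5·…·T1 = [-597/340 -99/85 -123/17; 48/85 -186/85 -126/17; 0 0 1]
T6·…·T1 = [597/340 99/85 123/17; -48/85 186/85 126/17; 0 0 1]
det M = 9/2; M⁻¹ = [124/255 -22/85 -8/5; 32/255 199/510 -19/5; 0 0 1]
M⁻¹ · (669/340, 774/85)ᵀ = (-3, 0)ᵀ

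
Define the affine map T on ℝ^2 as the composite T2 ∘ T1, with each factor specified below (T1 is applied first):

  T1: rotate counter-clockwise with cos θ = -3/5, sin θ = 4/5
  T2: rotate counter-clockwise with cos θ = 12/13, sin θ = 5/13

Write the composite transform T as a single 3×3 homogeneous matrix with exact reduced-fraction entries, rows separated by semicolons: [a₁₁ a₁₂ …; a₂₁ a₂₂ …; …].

T = [-56/65 -33/65 0; 33/65 -56/65 0; 0 0 1]

T1 = [-3/5 -4/5 0; 4/5 -3/5 0; 0 0 1]
T2·T1 = [-56/65 -33/65 0; 33/65 -56/65 0; 0 0 1]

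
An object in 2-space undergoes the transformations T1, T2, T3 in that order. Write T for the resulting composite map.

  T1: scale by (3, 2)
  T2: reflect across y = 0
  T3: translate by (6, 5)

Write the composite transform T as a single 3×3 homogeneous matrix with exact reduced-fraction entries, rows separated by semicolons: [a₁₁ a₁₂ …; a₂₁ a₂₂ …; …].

T = [3 0 6; 0 -2 5; 0 0 1]

T1 = [3 0 0; 0 2 0; 0 0 1]
T2·T1 = [3 0 0; 0 -2 0; 0 0 1]
T3·…·T1 = [3 0 6; 0 -2 5; 0 0 1]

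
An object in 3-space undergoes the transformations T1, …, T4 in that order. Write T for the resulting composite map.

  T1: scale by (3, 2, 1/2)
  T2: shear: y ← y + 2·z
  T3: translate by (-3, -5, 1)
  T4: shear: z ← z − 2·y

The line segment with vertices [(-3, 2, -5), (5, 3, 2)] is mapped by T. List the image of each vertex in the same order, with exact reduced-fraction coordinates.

image vertices: (-12, -6, 21/2), (12, 3, -4)

T1 scale by (3, 2, 1/2): (-3, 2, -5) → (-9, 4, -5/2); (5, 3, 2) → (15, 6, 1)
T2 shear: y ← y + 2·z: (-9, 4, -5/2) → (-9, -1, -5/2); (15, 6, 1) → (15, 8, 1)
T3 translate by (-3, -5, 1): (-9, -1, -5/2) → (-12, -6, -3/2); (15, 8, 1) → (12, 3, 2)
T4 shear: z ← z − 2·y: (-12, -6, -3/2) → (-12, -6, 21/2); (12, 3, 2) → (12, 3, -4)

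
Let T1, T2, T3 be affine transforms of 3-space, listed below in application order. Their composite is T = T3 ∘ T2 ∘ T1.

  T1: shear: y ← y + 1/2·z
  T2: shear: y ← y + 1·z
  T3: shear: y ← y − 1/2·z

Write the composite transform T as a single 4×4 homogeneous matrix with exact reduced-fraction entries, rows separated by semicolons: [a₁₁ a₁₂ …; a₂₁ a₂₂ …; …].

T = [1 0 0 0; 0 1 1 0; 0 0 1 0; 0 0 0 1]

T1 = [1 0 0 0; 0 1 1/2 0; 0 0 1 0; 0 0 0 1]
T2·T1 = [1 0 0 0; 0 1 3/2 0; 0 0 1 0; 0 0 0 1]
T3·…·T1 = [1 0 0 0; 0 1 1 0; 0 0 1 0; 0 0 0 1]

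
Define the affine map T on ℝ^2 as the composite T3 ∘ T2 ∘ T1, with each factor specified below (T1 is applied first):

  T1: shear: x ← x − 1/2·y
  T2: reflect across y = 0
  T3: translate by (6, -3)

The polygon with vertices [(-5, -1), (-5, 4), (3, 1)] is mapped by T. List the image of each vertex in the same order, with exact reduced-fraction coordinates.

image vertices: (3/2, -2), (-1, -7), (17/2, -4)

T1 shear: x ← x − 1/2·y: (-5, -1) → (-9/2, -1); (-5, 4) → (-7, 4); (3, 1) → (5/2, 1)
T2 reflect across y = 0: (-9/2, -1) → (-9/2, 1); (-7, 4) → (-7, -4); (5/2, 1) → (5/2, -1)
T3 translate by (6, -3): (-9/2, 1) → (3/2, -2); (-7, -4) → (-1, -7); (5/2, -1) → (17/2, -4)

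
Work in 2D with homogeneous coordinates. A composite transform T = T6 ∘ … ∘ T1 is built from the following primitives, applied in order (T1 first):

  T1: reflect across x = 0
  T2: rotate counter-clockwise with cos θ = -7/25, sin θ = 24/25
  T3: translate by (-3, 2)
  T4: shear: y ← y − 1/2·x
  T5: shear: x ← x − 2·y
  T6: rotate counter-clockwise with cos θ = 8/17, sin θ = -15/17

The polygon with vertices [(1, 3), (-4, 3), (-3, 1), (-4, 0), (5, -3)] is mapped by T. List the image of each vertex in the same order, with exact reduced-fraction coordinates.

T1 reflect across x = 0: (1, 3) → (-1, 3); (-4, 3) → (4, 3); (-3, 1) → (3, 1); (-4, 0) → (4, 0); (5, -3) → (-5, -3)
T2 rotate counter-clockwise with cos θ = -7/25, sin θ = 24/25: (-1, 3) → (-13/5, -9/5); (4, 3) → (-4, 3); (3, 1) → (-9/5, 13/5); (4, 0) → (-28/25, 96/25); (-5, -3) → (107/25, -99/25)
T3 translate by (-3, 2): (-13/5, -9/5) → (-28/5, 1/5); (-4, 3) → (-7, 5); (-9/5, 13/5) → (-24/5, 23/5); (-28/25, 96/25) → (-103/25, 146/25); (107/25, -99/25) → (32/25, -49/25)
T4 shear: y ← y − 1/2·x: (-28/5, 1/5) → (-28/5, 3); (-7, 5) → (-7, 17/2); (-24/5, 23/5) → (-24/5, 7); (-103/25, 146/25) → (-103/25, 79/10); (32/25, -49/25) → (32/25, -13/5)
T5 shear: x ← x − 2·y: (-28/5, 3) → (-58/5, 3); (-7, 17/2) → (-24, 17/2); (-24/5, 7) → (-94/5, 7); (-103/25, 79/10) → (-498/25, 79/10); (32/25, -13/5) → (162/25, -13/5)
T6 rotate counter-clockwise with cos θ = 8/17, sin θ = -15/17: (-58/5, 3) → (-239/85, 198/17); (-24, 17/2) → (-129/34, 428/17); (-94/5, 7) → (-227/85, 338/17); (-498/25, 79/10) → (-2043/850, 362/17); (162/25, -13/5) → (321/425, -118/17)

image vertices: (-239/85, 198/17), (-129/34, 428/17), (-227/85, 338/17), (-2043/850, 362/17), (321/425, -118/17)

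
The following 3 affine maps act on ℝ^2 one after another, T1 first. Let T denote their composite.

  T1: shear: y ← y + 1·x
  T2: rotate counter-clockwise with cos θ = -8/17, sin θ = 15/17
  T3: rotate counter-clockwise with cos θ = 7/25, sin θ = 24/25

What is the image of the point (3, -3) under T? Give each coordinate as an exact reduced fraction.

T1 shear: y ← y + 1·x: (3, -3) → (3, 0)
T2 rotate counter-clockwise with cos θ = -8/17, sin θ = 15/17: (3, 0) → (-24/17, 45/17)
T3 rotate counter-clockwise with cos θ = 7/25, sin θ = 24/25: (-24/17, 45/17) → (-1248/425, -261/425)

T(p) = (-1248/425, -261/425)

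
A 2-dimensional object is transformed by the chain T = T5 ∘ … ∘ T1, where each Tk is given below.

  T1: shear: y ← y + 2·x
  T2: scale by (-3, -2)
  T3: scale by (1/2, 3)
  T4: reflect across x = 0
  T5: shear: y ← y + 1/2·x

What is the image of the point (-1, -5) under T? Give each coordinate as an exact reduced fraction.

T1 shear: y ← y + 2·x: (-1, -5) → (-1, -7)
T2 scale by (-3, -2): (-1, -7) → (3, 14)
T3 scale by (1/2, 3): (3, 14) → (3/2, 42)
T4 reflect across x = 0: (3/2, 42) → (-3/2, 42)
T5 shear: y ← y + 1/2·x: (-3/2, 42) → (-3/2, 165/4)

T(p) = (-3/2, 165/4)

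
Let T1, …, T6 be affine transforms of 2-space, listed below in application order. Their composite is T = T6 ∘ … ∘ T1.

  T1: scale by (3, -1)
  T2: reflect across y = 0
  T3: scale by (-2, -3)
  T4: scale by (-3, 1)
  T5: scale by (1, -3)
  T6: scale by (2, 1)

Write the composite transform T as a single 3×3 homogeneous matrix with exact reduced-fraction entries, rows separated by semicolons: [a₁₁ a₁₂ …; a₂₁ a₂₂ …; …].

T = [36 0 0; 0 9 0; 0 0 1]

T1 = [3 0 0; 0 -1 0; 0 0 1]
T2·T1 = [3 0 0; 0 1 0; 0 0 1]
T3·…·T1 = [-6 0 0; 0 -3 0; 0 0 1]
T4·…·T1 = [18 0 0; 0 -3 0; 0 0 1]
T5·…·T1 = [18 0 0; 0 9 0; 0 0 1]
T6·…·T1 = [36 0 0; 0 9 0; 0 0 1]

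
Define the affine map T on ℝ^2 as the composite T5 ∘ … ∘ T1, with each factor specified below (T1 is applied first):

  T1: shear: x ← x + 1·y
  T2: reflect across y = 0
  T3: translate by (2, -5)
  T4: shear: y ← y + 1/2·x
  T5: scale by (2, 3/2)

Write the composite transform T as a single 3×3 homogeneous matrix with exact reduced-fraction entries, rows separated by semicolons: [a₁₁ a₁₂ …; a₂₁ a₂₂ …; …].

T = [2 2 4; 3/4 -3/4 -6; 0 0 1]

T1 = [1 1 0; 0 1 0; 0 0 1]
T2·T1 = [1 1 0; 0 -1 0; 0 0 1]
T3·…·T1 = [1 1 2; 0 -1 -5; 0 0 1]
T4·…·T1 = [1 1 2; 1/2 -1/2 -4; 0 0 1]
T5·…·T1 = [2 2 4; 3/4 -3/4 -6; 0 0 1]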